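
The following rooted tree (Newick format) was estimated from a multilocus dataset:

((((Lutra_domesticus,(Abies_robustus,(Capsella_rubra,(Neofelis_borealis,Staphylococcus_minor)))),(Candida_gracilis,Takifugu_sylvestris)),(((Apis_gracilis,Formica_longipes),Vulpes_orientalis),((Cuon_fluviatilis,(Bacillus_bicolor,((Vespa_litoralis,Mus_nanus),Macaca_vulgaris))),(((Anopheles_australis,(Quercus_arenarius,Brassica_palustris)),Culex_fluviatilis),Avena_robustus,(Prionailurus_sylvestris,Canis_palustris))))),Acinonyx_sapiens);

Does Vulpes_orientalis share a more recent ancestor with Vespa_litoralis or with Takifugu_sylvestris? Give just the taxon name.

The MRCA of Vulpes_orientalis and Vespa_litoralis subtends (((Apis_gracilis,Formica_longipes),Vulpes_orientalis),((Cuon_fluviatilis,(Bacillus_bicolor,((Vespa_litoralis,Mus_nanus),Macaca_vulgaris))),(((Anopheles_australis,(Quercus_arenarius,Brassica_palustris)),Culex_fluviatilis),Avena_robustus,(Prionailurus_sylvestris,Canis_palustris)))) (15 taxa).
The MRCA of Vulpes_orientalis and Takifugu_sylvestris subtends (((Lutra_domesticus,(Abies_robustus,(Capsella_rubra,(Neofelis_borealis,Staphylococcus_minor)))),(Candida_gracilis,Takifugu_sylvestris)),(((Apis_gracilis,Formica_longipes),Vulpes_orientalis),((Cuon_fluviatilis,(Bacillus_bicolor,((Vespa_litoralis,Mus_nanus),Macaca_vulgaris))),(((Anopheles_australis,(Quercus_arenarius,Brassica_palustris)),Culex_fluviatilis),Avena_robustus,(Prionailurus_sylvestris,Canis_palustris))))) (22 taxa).
The first is nested inside the second, so Vulpes_orientalis shares a more recent common ancestor with Vespa_litoralis.

Vespa_litoralis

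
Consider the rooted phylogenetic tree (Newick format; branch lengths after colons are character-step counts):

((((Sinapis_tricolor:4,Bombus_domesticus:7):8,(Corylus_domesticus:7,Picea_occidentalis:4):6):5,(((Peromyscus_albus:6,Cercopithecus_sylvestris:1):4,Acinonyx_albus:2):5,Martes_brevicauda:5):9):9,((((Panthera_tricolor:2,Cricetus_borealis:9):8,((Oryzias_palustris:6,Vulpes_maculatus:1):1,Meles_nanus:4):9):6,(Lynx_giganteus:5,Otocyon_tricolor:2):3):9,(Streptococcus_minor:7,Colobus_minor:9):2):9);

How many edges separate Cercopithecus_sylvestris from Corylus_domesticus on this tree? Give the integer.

The MRCA of Cercopithecus_sylvestris and Corylus_domesticus is the node subtending (((Sinapis_tricolor,Bombus_domesticus),(Corylus_domesticus,Picea_occidentalis)),(((Peromyscus_albus,Cercopithecus_sylvestris),Acinonyx_albus),Martes_brevicauda)).
From Cercopithecus_sylvestris up to that node: 4 branches. From Corylus_domesticus up to the same node: 3 branches. Total: 4 + 3 = 7.

7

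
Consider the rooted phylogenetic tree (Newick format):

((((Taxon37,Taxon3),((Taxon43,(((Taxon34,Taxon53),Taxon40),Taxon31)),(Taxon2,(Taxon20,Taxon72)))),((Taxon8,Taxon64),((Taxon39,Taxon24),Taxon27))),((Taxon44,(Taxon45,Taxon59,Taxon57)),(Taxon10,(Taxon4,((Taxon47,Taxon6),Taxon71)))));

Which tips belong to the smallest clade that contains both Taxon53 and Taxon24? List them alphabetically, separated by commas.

Taxon2, Taxon20, Taxon24, Taxon27, Taxon3, Taxon31, Taxon34, Taxon37, Taxon39, Taxon40, Taxon43, Taxon53, Taxon64, Taxon72, Taxon8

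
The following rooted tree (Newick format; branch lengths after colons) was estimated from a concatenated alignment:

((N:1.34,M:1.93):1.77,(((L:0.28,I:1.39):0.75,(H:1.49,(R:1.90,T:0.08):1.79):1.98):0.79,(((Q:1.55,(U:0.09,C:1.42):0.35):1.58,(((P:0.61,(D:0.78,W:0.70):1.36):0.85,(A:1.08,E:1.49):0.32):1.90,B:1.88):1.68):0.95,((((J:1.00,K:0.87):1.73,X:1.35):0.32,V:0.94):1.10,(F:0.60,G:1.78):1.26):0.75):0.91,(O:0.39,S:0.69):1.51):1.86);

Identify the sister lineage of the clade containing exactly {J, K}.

The clade containing exactly {J, K} attaches to the tree at the node subtending ((J,K),X).
The other lineage descending from that same node — the sister group — is the single tip X.

X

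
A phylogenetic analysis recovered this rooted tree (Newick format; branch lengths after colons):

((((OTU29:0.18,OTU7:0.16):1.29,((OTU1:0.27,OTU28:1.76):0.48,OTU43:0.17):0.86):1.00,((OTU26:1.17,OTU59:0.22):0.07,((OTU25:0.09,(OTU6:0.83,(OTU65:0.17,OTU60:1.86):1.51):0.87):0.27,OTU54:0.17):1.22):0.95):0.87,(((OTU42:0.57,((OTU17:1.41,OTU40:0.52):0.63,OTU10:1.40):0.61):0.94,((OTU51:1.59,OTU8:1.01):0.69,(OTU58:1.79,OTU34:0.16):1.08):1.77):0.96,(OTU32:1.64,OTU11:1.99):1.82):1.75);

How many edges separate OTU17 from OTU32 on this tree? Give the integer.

7

The MRCA of OTU17 and OTU32 is the node subtending (((OTU42,((OTU17,OTU40),OTU10)),((OTU51,OTU8),(OTU58,OTU34))),(OTU32,OTU11)).
From OTU17 up to that node: 5 branches. From OTU32 up to the same node: 2 branches. Total: 5 + 2 = 7.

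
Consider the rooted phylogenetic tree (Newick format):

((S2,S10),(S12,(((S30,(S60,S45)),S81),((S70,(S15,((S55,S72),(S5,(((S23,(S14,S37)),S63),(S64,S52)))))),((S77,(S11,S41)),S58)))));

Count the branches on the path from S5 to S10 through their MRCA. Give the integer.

10

The MRCA of S5 and S10 is the root of the tree.
From S5 up to that node: 8 branches. From S10 up to the same node: 2 branches. Total: 8 + 2 = 10.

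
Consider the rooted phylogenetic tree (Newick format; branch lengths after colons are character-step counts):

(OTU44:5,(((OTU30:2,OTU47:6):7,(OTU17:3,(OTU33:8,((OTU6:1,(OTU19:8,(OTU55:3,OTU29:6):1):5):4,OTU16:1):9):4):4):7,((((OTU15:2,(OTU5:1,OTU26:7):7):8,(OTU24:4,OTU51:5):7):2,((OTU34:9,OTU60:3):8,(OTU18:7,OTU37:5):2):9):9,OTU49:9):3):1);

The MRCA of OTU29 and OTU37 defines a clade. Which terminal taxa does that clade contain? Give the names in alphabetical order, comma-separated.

OTU15, OTU16, OTU17, OTU18, OTU19, OTU24, OTU26, OTU29, OTU30, OTU33, OTU34, OTU37, OTU47, OTU49, OTU5, OTU51, OTU55, OTU6, OTU60

Tracing OTU29: it sits inside (OTU55,OTU29).
Tracing OTU37: it sits inside (OTU18,OTU37).
The smallest clade enclosing both is (((OTU30,OTU47),(OTU17,(OTU33,((OTU6,(OTU19,(OTU55,OTU29))),OTU16)))),((((OTU15,(OTU5,OTU26)),(OTU24,OTU51)),((OTU34,OTU60),(OTU18,OTU37))),OTU49)); the answer is its 19 terminal taxa in alphabetical order.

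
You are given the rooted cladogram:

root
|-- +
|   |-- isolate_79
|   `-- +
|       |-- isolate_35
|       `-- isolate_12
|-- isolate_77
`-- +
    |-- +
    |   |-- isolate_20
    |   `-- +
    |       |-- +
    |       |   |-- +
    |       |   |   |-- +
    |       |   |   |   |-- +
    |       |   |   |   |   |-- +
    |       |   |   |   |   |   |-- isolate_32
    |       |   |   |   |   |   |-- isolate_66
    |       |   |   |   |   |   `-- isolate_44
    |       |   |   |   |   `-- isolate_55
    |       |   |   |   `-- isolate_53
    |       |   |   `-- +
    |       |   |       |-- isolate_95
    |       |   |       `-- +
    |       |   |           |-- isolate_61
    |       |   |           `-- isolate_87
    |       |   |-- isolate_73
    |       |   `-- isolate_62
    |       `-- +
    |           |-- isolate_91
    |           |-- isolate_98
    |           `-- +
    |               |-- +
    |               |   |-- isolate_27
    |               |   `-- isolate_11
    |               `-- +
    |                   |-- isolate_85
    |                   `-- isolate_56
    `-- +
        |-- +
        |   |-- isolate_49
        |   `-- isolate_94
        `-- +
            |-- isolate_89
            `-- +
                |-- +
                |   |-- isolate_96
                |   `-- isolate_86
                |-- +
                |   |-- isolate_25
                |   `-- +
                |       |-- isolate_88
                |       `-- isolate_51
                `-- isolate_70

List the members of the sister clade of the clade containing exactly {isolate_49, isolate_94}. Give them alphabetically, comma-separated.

The clade containing exactly {isolate_49, isolate_94} attaches to the tree at the node subtending ((isolate_49,isolate_94),(isolate_89,((isolate_96,isolate_86),(isolate_25,(isolate_88,isolate_51)),isolate_70))).
The other lineage descending from that same node — the sister group — is (isolate_89,((isolate_96,isolate_86),(isolate_25,(isolate_88,isolate_51)),isolate_70)); its 7 tips in alphabetical order are the answer.

isolate_25, isolate_51, isolate_70, isolate_86, isolate_88, isolate_89, isolate_96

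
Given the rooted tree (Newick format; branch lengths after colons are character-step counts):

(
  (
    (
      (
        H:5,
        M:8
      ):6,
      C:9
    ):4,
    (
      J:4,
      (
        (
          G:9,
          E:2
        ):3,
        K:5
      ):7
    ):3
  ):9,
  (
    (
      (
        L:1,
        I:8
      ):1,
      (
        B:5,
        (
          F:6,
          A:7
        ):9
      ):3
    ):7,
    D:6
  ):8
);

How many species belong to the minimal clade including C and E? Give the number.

7

The MRCA of C and E is the node subtending (((H,M),C),(J,((G,E),K))).
That clade contains 7 terminal taxa: C, E, G, H, J, K, M.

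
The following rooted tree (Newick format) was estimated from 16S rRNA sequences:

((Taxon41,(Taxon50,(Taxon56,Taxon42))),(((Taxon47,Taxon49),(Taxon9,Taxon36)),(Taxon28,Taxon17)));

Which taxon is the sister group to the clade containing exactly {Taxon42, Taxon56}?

Taxon50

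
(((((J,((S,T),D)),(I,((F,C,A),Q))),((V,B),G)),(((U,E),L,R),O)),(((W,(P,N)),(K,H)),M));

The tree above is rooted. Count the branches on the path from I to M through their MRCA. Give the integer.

7

The MRCA of I and M is the root of the tree.
From I up to that node: 5 branches. From M up to the same node: 2 branches. Total: 5 + 2 = 7.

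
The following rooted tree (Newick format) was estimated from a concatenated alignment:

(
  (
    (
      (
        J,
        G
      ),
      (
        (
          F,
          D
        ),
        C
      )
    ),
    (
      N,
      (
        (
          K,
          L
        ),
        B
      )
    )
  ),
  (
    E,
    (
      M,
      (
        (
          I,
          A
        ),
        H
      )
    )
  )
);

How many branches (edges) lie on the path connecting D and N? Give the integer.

The MRCA of D and N is the node subtending (((J,G),((F,D),C)),(N,((K,L),B))).
From D up to that node: 4 branches. From N up to the same node: 2 branches. Total: 4 + 2 = 6.

6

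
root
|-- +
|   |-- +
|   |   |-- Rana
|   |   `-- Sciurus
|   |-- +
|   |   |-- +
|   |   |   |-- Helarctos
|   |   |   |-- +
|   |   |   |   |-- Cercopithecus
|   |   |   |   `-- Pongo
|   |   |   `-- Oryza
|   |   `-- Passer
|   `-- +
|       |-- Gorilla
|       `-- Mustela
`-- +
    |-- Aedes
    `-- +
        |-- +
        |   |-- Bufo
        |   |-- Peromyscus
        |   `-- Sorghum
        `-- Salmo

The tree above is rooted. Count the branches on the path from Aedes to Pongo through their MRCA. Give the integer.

7

The MRCA of Aedes and Pongo is the root of the tree.
From Aedes up to that node: 2 branches. From Pongo up to the same node: 5 branches. Total: 2 + 5 = 7.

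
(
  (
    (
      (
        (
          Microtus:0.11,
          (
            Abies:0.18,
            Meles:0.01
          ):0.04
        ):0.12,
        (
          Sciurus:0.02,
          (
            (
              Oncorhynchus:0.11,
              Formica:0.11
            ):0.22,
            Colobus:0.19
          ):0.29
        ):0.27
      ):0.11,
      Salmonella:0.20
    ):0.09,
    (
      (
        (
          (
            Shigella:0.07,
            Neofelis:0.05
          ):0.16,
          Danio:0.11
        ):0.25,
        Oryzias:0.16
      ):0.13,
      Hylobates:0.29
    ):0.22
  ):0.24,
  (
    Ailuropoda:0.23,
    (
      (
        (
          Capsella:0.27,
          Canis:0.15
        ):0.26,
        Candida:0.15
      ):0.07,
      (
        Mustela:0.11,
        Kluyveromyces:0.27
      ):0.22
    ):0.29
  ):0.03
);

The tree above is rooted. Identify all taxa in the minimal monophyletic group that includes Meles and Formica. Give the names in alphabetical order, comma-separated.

Abies, Colobus, Formica, Meles, Microtus, Oncorhynchus, Sciurus

Tracing Meles: it sits inside (Abies,Meles).
Tracing Formica: it sits inside (Oncorhynchus,Formica).
The smallest clade enclosing both is ((Microtus,(Abies,Meles)),(Sciurus,((Oncorhynchus,Formica),Colobus))); the answer is its 7 terminal taxa in alphabetical order.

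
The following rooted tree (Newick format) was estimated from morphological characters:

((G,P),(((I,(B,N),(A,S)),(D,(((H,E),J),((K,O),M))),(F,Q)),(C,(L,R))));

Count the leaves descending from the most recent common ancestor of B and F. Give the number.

14

The MRCA of B and F is the node subtending ((I,(B,N),(A,S)),(D,(((H,E),J),((K,O),M))),(F,Q)).
That clade contains 14 terminal taxa: A, B, D, E, F, H, I, J, K, M, N, O, Q, S.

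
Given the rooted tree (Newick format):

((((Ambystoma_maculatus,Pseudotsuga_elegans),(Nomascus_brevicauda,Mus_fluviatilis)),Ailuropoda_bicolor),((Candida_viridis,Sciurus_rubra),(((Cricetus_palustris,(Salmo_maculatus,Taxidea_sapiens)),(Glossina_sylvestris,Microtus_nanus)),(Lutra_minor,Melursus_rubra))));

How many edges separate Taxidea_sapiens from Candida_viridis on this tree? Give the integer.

7

The MRCA of Taxidea_sapiens and Candida_viridis is the node subtending ((Candida_viridis,Sciurus_rubra),(((Cricetus_palustris,(Salmo_maculatus,Taxidea_sapiens)),(Glossina_sylvestris,Microtus_nanus)),(Lutra_minor,Melursus_rubra))).
From Taxidea_sapiens up to that node: 5 branches. From Candida_viridis up to the same node: 2 branches. Total: 5 + 2 = 7.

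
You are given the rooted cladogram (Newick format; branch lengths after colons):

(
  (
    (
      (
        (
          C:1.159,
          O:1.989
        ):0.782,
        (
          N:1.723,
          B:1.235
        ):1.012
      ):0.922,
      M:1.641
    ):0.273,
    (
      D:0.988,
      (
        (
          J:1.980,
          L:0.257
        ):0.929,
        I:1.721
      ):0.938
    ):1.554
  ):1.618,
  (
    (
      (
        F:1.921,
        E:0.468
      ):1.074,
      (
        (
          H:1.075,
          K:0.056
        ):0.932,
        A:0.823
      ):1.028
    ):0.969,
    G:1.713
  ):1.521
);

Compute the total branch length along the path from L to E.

9.328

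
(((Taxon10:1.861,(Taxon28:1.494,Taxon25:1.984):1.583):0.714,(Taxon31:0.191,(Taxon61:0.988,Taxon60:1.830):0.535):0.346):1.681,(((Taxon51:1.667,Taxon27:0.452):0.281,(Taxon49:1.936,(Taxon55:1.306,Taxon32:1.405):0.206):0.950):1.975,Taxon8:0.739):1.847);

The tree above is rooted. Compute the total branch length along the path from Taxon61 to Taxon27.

8.105

The path runs Taxon61 → … → MRCA → … → Taxon27; the MRCA is the root of the tree.
Branch lengths along that path: 0.988 + 0.535 + 0.346 + 1.681 + 1.847 + 1.975 + 0.281 + 0.452 = 8.105.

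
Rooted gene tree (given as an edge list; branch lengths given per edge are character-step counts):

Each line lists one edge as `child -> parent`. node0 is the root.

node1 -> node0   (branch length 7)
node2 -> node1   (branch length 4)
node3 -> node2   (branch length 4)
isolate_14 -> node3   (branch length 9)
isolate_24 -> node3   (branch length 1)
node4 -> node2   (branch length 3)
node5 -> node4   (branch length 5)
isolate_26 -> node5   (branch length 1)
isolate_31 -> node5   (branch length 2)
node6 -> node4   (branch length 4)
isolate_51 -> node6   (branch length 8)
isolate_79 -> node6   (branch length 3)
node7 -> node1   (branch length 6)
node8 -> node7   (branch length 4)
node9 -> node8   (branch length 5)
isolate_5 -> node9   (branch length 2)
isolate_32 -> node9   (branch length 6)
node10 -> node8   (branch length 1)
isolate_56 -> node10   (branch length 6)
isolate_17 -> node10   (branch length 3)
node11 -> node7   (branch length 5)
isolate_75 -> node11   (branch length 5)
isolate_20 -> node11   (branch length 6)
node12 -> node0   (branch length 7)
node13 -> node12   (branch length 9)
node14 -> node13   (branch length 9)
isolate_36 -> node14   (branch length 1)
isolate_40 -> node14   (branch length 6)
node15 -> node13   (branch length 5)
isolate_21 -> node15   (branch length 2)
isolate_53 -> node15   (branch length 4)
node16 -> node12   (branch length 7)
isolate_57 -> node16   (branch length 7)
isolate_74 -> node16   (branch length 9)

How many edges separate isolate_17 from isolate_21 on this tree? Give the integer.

9

The MRCA of isolate_17 and isolate_21 is the root of the tree.
From isolate_17 up to that node: 5 branches. From isolate_21 up to the same node: 4 branches. Total: 5 + 4 = 9.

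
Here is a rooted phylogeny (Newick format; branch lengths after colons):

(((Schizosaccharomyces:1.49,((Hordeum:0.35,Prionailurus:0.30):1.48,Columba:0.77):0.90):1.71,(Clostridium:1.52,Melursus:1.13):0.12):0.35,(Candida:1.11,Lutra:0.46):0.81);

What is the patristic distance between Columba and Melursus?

The path runs Columba → … → MRCA → … → Melursus; the MRCA is the node subtending ((Schizosaccharomyces,((Hordeum,Prionailurus),Columba)),(Clostridium,Melursus)).
Branch lengths along that path: 0.77 + 0.90 + 1.71 + 0.12 + 1.13 = 4.63.

4.63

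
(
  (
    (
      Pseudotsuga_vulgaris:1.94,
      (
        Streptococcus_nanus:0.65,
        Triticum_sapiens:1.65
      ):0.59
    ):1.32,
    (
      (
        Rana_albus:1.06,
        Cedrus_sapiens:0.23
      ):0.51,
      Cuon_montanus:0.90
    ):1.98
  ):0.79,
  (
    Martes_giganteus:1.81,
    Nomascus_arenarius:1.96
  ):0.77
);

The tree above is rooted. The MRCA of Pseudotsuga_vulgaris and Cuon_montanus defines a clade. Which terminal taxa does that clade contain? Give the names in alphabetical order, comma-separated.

Cedrus_sapiens, Cuon_montanus, Pseudotsuga_vulgaris, Rana_albus, Streptococcus_nanus, Triticum_sapiens

Tracing Pseudotsuga_vulgaris: it sits inside (Pseudotsuga_vulgaris,(Streptococcus_nanus,Triticum_sapiens)).
Tracing Cuon_montanus: it sits inside ((Rana_albus,Cedrus_sapiens),Cuon_montanus).
The smallest clade enclosing both is ((Pseudotsuga_vulgaris,(Streptococcus_nanus,Triticum_sapiens)),((Rana_albus,Cedrus_sapiens),Cuon_montanus)); the answer is its 6 terminal taxa in alphabetical order.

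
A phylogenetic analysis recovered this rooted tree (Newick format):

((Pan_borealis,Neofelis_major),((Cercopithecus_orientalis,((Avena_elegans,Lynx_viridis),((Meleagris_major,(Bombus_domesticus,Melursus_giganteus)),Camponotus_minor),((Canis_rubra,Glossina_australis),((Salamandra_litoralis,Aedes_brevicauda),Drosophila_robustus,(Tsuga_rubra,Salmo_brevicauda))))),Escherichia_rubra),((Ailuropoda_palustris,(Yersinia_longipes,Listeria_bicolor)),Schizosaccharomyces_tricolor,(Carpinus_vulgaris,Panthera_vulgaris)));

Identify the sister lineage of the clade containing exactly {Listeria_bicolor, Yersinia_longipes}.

Ailuropoda_palustris

The clade containing exactly {Listeria_bicolor, Yersinia_longipes} attaches to the tree at the node subtending (Ailuropoda_palustris,(Yersinia_longipes,Listeria_bicolor)).
The other lineage descending from that same node — the sister group — is the single tip Ailuropoda_palustris.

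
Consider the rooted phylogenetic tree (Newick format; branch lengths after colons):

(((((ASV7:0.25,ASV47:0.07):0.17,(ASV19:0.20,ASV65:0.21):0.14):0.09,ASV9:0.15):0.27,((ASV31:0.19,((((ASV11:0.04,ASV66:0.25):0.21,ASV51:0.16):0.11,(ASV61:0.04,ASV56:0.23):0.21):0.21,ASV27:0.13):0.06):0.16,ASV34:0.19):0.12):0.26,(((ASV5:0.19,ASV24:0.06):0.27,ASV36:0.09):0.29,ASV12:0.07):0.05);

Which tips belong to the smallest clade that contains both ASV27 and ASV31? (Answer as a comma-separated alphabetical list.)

ASV11, ASV27, ASV31, ASV51, ASV56, ASV61, ASV66

Tracing ASV27: it sits inside ((((ASV11,ASV66),ASV51),(ASV61,ASV56)),ASV27).
Tracing ASV31: it sits inside (ASV31,((((ASV11,ASV66),ASV51),(ASV61,ASV56)),ASV27)).
The smallest clade enclosing both is (ASV31,((((ASV11,ASV66),ASV51),(ASV61,ASV56)),ASV27)); the answer is its 7 terminal taxa in alphabetical order.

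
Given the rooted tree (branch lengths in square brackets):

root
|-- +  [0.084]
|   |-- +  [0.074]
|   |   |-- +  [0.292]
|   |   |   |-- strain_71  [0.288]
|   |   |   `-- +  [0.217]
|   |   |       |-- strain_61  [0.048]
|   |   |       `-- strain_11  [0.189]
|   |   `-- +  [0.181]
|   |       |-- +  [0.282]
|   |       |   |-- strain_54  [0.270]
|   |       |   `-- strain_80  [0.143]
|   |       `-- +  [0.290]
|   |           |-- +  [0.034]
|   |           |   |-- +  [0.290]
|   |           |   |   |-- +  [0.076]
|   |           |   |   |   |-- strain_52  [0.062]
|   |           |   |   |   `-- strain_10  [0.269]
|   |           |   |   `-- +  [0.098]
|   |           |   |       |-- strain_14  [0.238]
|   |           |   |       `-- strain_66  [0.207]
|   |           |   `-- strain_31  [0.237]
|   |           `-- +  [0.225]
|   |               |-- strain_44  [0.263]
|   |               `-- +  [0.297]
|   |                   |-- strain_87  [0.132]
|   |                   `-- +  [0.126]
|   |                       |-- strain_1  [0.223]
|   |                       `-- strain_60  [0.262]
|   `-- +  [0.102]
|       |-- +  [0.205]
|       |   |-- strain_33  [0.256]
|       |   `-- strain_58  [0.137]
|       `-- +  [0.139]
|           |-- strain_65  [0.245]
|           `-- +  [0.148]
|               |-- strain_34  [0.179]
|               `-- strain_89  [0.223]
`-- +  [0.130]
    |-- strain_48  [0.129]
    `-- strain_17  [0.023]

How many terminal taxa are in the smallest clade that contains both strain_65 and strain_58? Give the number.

The MRCA of strain_65 and strain_58 is the node subtending ((strain_33,strain_58),(strain_65,(strain_34,strain_89))).
That clade contains 5 terminal taxa: strain_33, strain_34, strain_58, strain_65, strain_89.

5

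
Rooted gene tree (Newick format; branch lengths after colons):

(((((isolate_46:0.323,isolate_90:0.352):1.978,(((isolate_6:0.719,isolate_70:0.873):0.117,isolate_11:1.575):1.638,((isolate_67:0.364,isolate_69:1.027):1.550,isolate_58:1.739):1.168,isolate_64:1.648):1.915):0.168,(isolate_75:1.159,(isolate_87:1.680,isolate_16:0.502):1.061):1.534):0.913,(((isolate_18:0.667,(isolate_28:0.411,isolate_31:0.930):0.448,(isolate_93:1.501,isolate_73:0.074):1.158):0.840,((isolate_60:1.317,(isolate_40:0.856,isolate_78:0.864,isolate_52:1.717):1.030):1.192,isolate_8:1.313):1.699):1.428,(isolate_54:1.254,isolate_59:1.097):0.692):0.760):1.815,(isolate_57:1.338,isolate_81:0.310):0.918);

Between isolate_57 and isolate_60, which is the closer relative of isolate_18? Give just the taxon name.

The MRCA of isolate_18 and isolate_60 subtends ((isolate_18,(isolate_28,isolate_31),(isolate_93,isolate_73)),((isolate_60,(isolate_40,isolate_78,isolate_52)),isolate_8)) (10 taxa).
The MRCA of isolate_18 and isolate_57 is the root, subtending the entire tree (26 taxa).
The first is nested inside the second, so isolate_18 shares a more recent common ancestor with isolate_60.

isolate_60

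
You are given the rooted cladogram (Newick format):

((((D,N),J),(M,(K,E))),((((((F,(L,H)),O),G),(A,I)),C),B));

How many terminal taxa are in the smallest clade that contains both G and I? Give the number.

7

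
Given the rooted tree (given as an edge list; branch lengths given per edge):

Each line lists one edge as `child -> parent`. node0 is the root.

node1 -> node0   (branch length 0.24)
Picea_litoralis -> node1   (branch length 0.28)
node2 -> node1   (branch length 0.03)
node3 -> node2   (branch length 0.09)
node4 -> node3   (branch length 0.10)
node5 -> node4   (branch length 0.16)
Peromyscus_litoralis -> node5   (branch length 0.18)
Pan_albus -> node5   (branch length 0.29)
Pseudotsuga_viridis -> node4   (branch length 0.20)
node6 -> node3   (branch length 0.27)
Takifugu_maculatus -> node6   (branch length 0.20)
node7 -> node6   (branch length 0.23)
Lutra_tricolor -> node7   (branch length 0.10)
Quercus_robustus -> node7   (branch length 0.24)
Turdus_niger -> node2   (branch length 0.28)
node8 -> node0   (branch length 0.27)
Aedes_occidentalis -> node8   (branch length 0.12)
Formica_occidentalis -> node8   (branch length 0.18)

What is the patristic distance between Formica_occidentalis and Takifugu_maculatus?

1.28

The path runs Formica_occidentalis → … → MRCA → … → Takifugu_maculatus; the MRCA is the root of the tree.
Branch lengths along that path: 0.18 + 0.27 + 0.24 + 0.03 + 0.09 + 0.27 + 0.20 = 1.28.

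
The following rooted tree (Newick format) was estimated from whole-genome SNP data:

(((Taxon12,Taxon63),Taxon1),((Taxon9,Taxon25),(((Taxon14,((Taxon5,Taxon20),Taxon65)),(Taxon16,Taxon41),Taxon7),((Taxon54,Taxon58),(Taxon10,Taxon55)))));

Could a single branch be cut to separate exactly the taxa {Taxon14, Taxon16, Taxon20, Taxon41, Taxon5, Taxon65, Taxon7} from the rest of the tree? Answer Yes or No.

Yes

The most recent common ancestor of these taxa subtends ((Taxon14,((Taxon5,Taxon20),Taxon65)),(Taxon16,Taxon41),Taxon7).
That clade has exactly 7 tips — every listed taxon and nothing else — so the group is monophyletic.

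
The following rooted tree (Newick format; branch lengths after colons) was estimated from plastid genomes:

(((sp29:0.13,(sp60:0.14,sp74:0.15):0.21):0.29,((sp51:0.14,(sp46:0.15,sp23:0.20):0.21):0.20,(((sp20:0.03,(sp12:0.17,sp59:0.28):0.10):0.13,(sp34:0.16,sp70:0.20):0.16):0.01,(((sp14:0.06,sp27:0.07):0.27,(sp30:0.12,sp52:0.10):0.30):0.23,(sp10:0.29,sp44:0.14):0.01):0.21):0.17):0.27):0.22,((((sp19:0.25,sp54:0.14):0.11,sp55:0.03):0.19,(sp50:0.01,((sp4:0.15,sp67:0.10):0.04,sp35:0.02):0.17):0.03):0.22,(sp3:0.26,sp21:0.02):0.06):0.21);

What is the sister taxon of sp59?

sp12

sp59 attaches to the tree at the node subtending (sp12,sp59).
The other lineage descending from that same node — the sister group — is the single tip sp12.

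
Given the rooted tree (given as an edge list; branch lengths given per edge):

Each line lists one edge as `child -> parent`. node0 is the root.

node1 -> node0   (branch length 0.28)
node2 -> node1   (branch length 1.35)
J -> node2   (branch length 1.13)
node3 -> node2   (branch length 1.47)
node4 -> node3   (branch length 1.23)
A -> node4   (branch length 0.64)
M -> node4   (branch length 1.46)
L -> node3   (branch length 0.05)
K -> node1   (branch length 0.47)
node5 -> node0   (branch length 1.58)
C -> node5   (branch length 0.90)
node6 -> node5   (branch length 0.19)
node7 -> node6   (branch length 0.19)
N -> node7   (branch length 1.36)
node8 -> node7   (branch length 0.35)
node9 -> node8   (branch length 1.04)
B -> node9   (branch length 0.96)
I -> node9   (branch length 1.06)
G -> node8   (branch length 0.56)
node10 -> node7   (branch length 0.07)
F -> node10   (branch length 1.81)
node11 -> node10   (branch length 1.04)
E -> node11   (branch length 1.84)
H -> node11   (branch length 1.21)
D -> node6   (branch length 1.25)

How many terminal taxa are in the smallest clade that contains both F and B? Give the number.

7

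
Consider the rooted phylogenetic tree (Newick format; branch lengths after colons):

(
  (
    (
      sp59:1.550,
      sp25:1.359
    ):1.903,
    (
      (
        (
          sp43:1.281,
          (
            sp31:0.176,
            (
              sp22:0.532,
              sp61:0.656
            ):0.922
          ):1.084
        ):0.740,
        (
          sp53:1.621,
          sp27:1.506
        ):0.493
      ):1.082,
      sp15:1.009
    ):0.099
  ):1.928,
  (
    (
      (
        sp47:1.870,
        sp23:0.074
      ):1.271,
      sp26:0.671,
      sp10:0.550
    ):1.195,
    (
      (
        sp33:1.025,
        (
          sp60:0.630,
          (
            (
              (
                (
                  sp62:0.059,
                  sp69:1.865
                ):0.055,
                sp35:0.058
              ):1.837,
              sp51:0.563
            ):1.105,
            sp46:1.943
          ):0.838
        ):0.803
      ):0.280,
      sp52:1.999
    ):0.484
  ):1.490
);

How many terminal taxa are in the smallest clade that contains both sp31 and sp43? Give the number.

The MRCA of sp31 and sp43 is the node subtending (sp43,(sp31,(sp22,sp61))).
That clade contains 4 terminal taxa: sp22, sp31, sp43, sp61.

4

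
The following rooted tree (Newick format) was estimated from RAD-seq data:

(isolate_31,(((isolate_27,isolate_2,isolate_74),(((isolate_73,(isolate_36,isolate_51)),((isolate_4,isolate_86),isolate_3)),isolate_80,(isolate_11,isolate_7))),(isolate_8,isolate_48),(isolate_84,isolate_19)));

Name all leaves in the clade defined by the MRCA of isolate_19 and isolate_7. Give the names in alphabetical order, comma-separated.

Tracing isolate_19: it sits inside (isolate_84,isolate_19).
Tracing isolate_7: it sits inside (isolate_11,isolate_7).
The smallest clade enclosing both is (((isolate_27,isolate_2,isolate_74),(((isolate_73,(isolate_36,isolate_51)),((isolate_4,isolate_86),isolate_3)),isolate_80,(isolate_11,isolate_7))),(isolate_8,isolate_48),(isolate_84,isolate_19)); the answer is its 16 terminal taxa in alphabetical order.

isolate_11, isolate_19, isolate_2, isolate_27, isolate_3, isolate_36, isolate_4, isolate_48, isolate_51, isolate_7, isolate_73, isolate_74, isolate_8, isolate_80, isolate_84, isolate_86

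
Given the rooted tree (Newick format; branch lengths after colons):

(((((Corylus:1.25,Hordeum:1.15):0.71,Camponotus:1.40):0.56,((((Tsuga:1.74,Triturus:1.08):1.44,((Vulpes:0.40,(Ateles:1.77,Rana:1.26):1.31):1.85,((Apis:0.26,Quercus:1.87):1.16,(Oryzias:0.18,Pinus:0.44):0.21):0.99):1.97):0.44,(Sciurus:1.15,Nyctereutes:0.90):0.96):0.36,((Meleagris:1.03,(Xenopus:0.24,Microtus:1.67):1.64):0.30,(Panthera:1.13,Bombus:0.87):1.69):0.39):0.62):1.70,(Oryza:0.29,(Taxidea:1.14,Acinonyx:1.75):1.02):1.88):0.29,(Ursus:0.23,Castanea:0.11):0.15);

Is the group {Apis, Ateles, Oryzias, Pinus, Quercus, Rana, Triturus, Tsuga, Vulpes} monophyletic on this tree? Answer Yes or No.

Yes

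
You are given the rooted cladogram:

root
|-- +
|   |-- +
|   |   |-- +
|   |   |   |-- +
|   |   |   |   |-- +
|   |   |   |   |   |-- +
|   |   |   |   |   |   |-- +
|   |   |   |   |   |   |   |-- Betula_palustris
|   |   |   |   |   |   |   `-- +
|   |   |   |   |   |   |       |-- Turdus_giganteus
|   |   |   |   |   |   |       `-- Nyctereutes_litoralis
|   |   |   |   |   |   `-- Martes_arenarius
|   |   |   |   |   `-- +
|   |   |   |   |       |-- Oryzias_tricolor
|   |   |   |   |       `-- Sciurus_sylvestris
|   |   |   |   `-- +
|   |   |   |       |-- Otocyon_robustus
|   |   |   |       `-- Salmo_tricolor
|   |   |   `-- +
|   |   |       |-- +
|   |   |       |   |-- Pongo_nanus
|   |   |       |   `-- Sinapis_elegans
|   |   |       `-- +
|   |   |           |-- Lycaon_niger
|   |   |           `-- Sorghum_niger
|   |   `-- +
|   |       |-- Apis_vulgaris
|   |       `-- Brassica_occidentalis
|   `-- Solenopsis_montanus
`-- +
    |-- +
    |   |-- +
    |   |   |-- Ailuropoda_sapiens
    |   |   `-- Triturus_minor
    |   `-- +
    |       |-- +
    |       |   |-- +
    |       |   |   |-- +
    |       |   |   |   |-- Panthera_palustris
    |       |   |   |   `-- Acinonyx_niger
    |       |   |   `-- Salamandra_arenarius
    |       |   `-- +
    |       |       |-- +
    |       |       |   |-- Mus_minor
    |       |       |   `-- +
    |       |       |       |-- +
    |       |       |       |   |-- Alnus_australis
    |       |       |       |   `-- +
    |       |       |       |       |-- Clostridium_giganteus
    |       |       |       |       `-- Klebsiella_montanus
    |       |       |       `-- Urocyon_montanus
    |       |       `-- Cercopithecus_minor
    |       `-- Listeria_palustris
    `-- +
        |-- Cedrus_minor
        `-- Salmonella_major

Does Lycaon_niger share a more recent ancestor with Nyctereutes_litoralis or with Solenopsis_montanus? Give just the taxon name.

The MRCA of Lycaon_niger and Nyctereutes_litoralis subtends (((((Betula_palustris,(Turdus_giganteus,Nyctereutes_litoralis)),Martes_arenarius),(Oryzias_tricolor,Sciurus_sylvestris)),(Otocyon_robustus,Salmo_tricolor)),((Pongo_nanus,Sinapis_elegans),(Lycaon_niger,Sorghum_niger))) (12 taxa).
The MRCA of Lycaon_niger and Solenopsis_montanus subtends (((((((Betula_palustris,(Turdus_giganteus,Nyctereutes_litoralis)),Martes_arenarius),(Oryzias_tricolor,Sciurus_sylvestris)),(Otocyon_robustus,Salmo_tricolor)),((Pongo_nanus,Sinapis_elegans),(Lycaon_niger,Sorghum_niger))),(Apis_vulgaris,Brassica_occidentalis)),Solenopsis_montanus) (15 taxa).
The first is nested inside the second, so Lycaon_niger shares a more recent common ancestor with Nyctereutes_litoralis.

Nyctereutes_litoralis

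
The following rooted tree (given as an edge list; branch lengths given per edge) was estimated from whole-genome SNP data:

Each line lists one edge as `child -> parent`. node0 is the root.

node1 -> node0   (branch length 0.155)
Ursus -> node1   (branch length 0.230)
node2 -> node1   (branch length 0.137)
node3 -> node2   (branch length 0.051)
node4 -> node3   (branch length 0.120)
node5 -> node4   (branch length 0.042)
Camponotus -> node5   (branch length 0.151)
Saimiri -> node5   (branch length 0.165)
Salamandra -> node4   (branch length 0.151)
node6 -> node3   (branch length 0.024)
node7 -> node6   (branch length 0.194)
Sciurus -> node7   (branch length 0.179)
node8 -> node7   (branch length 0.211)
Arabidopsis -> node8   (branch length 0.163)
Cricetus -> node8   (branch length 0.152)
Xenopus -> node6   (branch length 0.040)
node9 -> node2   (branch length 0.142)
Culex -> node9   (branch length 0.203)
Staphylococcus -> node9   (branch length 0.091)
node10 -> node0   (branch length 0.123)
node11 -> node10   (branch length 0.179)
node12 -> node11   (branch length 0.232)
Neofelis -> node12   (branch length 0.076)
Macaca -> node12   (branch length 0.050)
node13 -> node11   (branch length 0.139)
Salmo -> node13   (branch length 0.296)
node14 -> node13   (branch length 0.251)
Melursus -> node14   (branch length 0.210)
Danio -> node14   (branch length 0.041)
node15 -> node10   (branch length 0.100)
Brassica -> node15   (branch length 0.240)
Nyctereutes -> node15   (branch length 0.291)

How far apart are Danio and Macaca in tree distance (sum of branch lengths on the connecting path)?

0.713

The path runs Danio → … → MRCA → … → Macaca; the MRCA is the node subtending ((Neofelis,Macaca),(Salmo,(Melursus,Danio))).
Branch lengths along that path: 0.041 + 0.251 + 0.139 + 0.232 + 0.050 = 0.713.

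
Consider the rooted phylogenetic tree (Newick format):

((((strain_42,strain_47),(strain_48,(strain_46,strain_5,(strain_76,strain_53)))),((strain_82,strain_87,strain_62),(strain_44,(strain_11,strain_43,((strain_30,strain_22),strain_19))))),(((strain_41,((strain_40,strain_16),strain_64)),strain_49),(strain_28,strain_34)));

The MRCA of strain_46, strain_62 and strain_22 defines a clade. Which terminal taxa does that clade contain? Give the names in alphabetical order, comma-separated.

Tracing strain_46: it sits inside (strain_46,strain_5,(strain_76,strain_53)).
Tracing strain_62: it sits inside (strain_82,strain_87,strain_62).
Tracing strain_22: it sits inside (strain_30,strain_22).
The smallest clade enclosing all 3 is (((strain_42,strain_47),(strain_48,(strain_46,strain_5,(strain_76,strain_53)))),((strain_82,strain_87,strain_62),(strain_44,(strain_11,strain_43,((strain_30,strain_22),strain_19))))); the answer is its 16 terminal taxa in alphabetical order.

strain_11, strain_19, strain_22, strain_30, strain_42, strain_43, strain_44, strain_46, strain_47, strain_48, strain_5, strain_53, strain_62, strain_76, strain_82, strain_87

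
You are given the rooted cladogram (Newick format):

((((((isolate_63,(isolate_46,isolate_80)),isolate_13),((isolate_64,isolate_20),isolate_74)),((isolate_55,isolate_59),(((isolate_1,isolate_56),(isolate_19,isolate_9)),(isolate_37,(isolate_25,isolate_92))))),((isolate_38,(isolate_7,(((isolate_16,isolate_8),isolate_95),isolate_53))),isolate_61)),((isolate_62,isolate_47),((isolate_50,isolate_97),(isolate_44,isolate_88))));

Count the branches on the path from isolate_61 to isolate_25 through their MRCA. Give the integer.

The MRCA of isolate_61 and isolate_25 is the node subtending (((((isolate_63,(isolate_46,isolate_80)),isolate_13),((isolate_64,isolate_20),isolate_74)),((isolate_55,isolate_59),(((isolate_1,isolate_56),(isolate_19,isolate_9)),(isolate_37,(isolate_25,isolate_92))))),((isolate_38,(isolate_7,(((isolate_16,isolate_8),isolate_95),isolate_53))),isolate_61)).
From isolate_61 up to that node: 2 branches. From isolate_25 up to the same node: 6 branches. Total: 2 + 6 = 8.

8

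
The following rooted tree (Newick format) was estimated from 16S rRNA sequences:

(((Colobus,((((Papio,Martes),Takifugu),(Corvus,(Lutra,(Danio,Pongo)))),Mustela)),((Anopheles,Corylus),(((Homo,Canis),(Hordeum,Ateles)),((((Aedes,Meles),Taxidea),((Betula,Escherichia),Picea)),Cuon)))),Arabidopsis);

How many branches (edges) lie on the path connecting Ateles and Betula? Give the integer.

The MRCA of Ateles and Betula is the node subtending (((Homo,Canis),(Hordeum,Ateles)),((((Aedes,Meles),Taxidea),((Betula,Escherichia),Picea)),Cuon)).
From Ateles up to that node: 3 branches. From Betula up to the same node: 5 branches. Total: 3 + 5 = 8.

8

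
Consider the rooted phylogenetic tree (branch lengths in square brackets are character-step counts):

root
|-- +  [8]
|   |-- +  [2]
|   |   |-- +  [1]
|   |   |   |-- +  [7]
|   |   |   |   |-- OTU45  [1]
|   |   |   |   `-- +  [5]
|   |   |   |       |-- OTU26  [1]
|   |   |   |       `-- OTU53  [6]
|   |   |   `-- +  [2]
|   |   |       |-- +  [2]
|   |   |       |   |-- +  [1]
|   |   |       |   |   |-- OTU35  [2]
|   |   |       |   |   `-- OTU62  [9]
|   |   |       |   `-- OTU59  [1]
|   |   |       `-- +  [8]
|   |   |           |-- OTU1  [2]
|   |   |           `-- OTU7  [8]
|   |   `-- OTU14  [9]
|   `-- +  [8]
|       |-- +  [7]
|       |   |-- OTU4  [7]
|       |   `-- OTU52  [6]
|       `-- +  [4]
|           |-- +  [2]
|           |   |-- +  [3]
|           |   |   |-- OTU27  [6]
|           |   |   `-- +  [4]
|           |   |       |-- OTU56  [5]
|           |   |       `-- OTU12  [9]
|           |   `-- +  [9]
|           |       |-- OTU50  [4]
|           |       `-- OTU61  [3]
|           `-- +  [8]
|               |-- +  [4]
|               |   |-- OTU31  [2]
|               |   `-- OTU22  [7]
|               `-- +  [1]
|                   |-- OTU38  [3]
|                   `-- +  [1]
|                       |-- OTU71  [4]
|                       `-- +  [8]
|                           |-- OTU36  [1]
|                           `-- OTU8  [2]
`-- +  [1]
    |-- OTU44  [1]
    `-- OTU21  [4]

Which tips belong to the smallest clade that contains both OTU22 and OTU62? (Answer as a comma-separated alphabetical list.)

Tracing OTU22: it sits inside (OTU31,OTU22).
Tracing OTU62: it sits inside (OTU35,OTU62).
The smallest clade enclosing both is ((((OTU45,(OTU26,OTU53)),(((OTU35,OTU62),OTU59),(OTU1,OTU7))),OTU14),((OTU4,OTU52),(((OTU27,(OTU56,OTU12)),(OTU50,OTU61)),((OTU31,OTU22),(OTU38,(OTU71,(OTU36,OTU8))))))); the answer is its 22 terminal taxa in alphabetical order.

OTU1, OTU12, OTU14, OTU22, OTU26, OTU27, OTU31, OTU35, OTU36, OTU38, OTU4, OTU45, OTU50, OTU52, OTU53, OTU56, OTU59, OTU61, OTU62, OTU7, OTU71, OTU8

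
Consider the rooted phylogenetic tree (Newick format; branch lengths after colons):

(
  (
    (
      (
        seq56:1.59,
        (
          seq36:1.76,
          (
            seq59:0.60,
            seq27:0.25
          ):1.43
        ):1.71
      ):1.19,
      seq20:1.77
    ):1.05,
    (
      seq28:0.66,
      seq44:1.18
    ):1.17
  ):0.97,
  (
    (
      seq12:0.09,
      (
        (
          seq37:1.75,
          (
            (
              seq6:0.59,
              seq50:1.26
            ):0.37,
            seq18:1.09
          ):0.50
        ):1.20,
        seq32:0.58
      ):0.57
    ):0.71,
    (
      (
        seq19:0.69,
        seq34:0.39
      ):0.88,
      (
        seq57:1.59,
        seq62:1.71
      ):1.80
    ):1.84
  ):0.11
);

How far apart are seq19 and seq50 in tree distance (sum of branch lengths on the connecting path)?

The path runs seq19 → … → MRCA → … → seq50; the MRCA is the node subtending ((seq12,((seq37,((seq6,seq50),seq18)),seq32)),((seq19,seq34),(seq57,seq62))).
Branch lengths along that path: 0.69 + 0.88 + 1.84 + 0.71 + 0.57 + 1.20 + 0.50 + 0.37 + 1.26 = 8.02.

8.02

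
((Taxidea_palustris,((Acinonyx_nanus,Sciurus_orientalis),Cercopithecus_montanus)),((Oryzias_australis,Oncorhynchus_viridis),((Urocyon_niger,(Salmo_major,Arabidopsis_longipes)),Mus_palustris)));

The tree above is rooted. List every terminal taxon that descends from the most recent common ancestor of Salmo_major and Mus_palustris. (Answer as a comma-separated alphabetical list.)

Tracing Salmo_major: it sits inside (Salmo_major,Arabidopsis_longipes).
Tracing Mus_palustris: it sits inside ((Urocyon_niger,(Salmo_major,Arabidopsis_longipes)),Mus_palustris).
The smallest clade enclosing both is ((Urocyon_niger,(Salmo_major,Arabidopsis_longipes)),Mus_palustris); the answer is its 4 terminal taxa in alphabetical order.

Arabidopsis_longipes, Mus_palustris, Salmo_major, Urocyon_niger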